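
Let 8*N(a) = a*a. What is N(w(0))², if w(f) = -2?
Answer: ¼ ≈ 0.25000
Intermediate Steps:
N(a) = a²/8 (N(a) = (a*a)/8 = a²/8)
N(w(0))² = ((⅛)*(-2)²)² = ((⅛)*4)² = (½)² = ¼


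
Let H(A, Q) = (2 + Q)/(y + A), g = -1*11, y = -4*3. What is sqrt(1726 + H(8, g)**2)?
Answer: sqrt(27697)/4 ≈ 41.606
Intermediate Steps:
y = -12
g = -11
H(A, Q) = (2 + Q)/(-12 + A)
sqrt(1726 + H(8, g)**2) = sqrt(1726 + ((2 - 11)/(-12 + 8))**2) = sqrt(1726 + (-9/(-4))**2) = sqrt(1726 + (-1/4*(-9))**2) = sqrt(1726 + (9/4)**2) = sqrt(1726 + 81/16) = sqrt(27697/16) = sqrt(27697)/4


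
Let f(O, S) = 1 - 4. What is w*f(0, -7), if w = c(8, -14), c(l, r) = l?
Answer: -24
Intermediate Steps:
f(O, S) = -3
w = 8
w*f(0, -7) = 8*(-3) = -24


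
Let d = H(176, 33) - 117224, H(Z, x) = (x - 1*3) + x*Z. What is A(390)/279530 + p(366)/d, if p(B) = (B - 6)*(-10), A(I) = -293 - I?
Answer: 465115681/15567864290 ≈ 0.029877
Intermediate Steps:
H(Z, x) = -3 + x + Z*x (H(Z, x) = (x - 3) + Z*x = (-3 + x) + Z*x = -3 + x + Z*x)
p(B) = 60 - 10*B (p(B) = (-6 + B)*(-10) = 60 - 10*B)
d = -111386 (d = (-3 + 33 + 176*33) - 117224 = (-3 + 33 + 5808) - 117224 = 5838 - 117224 = -111386)
A(390)/279530 + p(366)/d = (-293 - 1*390)/279530 + (60 - 10*366)/(-111386) = (-293 - 390)*(1/279530) + (60 - 3660)*(-1/111386) = -683*1/279530 - 3600*(-1/111386) = -683/279530 + 1800/55693 = 465115681/15567864290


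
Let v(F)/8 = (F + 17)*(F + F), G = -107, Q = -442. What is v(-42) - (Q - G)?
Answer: 17135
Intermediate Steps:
v(F) = 16*F*(17 + F) (v(F) = 8*((F + 17)*(F + F)) = 8*((17 + F)*(2*F)) = 8*(2*F*(17 + F)) = 16*F*(17 + F))
v(-42) - (Q - G) = 16*(-42)*(17 - 42) - (-442 - 1*(-107)) = 16*(-42)*(-25) - (-442 + 107) = 16800 - 1*(-335) = 16800 + 335 = 17135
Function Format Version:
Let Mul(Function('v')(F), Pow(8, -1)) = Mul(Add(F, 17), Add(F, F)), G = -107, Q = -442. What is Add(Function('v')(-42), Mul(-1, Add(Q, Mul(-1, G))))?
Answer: 17135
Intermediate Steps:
Function('v')(F) = Mul(16, F, Add(17, F)) (Function('v')(F) = Mul(8, Mul(Add(F, 17), Add(F, F))) = Mul(8, Mul(Add(17, F), Mul(2, F))) = Mul(8, Mul(2, F, Add(17, F))) = Mul(16, F, Add(17, F)))
Add(Function('v')(-42), Mul(-1, Add(Q, Mul(-1, G)))) = Add(Mul(16, -42, Add(17, -42)), Mul(-1, Add(-442, Mul(-1, -107)))) = Add(Mul(16, -42, -25), Mul(-1, Add(-442, 107))) = Add(16800, Mul(-1, -335)) = Add(16800, 335) = 17135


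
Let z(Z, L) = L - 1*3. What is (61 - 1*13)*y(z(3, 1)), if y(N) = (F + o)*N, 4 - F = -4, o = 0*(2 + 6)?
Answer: -768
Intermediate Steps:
z(Z, L) = -3 + L (z(Z, L) = L - 3 = -3 + L)
o = 0 (o = 0*8 = 0)
F = 8 (F = 4 - 1*(-4) = 4 + 4 = 8)
y(N) = 8*N (y(N) = (8 + 0)*N = 8*N)
(61 - 1*13)*y(z(3, 1)) = (61 - 1*13)*(8*(-3 + 1)) = (61 - 13)*(8*(-2)) = 48*(-16) = -768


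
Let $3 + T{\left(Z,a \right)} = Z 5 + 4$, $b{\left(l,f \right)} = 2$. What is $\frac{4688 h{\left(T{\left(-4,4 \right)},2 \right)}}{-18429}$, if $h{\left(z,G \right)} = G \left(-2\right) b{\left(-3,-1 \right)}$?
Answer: $\frac{37504}{18429} \approx 2.0351$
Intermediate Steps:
$T{\left(Z,a \right)} = 1 + 5 Z$ ($T{\left(Z,a \right)} = -3 + \left(Z 5 + 4\right) = -3 + \left(5 Z + 4\right) = -3 + \left(4 + 5 Z\right) = 1 + 5 Z$)
$h{\left(z,G \right)} = - 4 G$ ($h{\left(z,G \right)} = G \left(-2\right) 2 = - 2 G 2 = - 4 G$)
$\frac{4688 h{\left(T{\left(-4,4 \right)},2 \right)}}{-18429} = \frac{4688 \left(\left(-4\right) 2\right)}{-18429} = 4688 \left(-8\right) \left(- \frac{1}{18429}\right) = \left(-37504\right) \left(- \frac{1}{18429}\right) = \frac{37504}{18429}$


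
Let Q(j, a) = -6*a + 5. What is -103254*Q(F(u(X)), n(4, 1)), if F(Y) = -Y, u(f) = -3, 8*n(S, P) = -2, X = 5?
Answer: -671151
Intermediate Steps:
n(S, P) = -1/4 (n(S, P) = (1/8)*(-2) = -1/4)
Q(j, a) = 5 - 6*a
-103254*Q(F(u(X)), n(4, 1)) = -103254*(5 - 6*(-1/4)) = -103254*(5 + 3/2) = -103254*13/2 = -671151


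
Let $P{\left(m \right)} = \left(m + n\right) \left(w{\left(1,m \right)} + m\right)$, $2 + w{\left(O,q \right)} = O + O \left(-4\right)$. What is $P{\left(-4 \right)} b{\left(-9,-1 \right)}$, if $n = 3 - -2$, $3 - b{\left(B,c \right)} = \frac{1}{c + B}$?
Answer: $- \frac{279}{10} \approx -27.9$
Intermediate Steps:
$w{\left(O,q \right)} = -2 - 3 O$ ($w{\left(O,q \right)} = -2 + \left(O + O \left(-4\right)\right) = -2 + \left(O - 4 O\right) = -2 - 3 O$)
$b{\left(B,c \right)} = 3 - \frac{1}{B + c}$ ($b{\left(B,c \right)} = 3 - \frac{1}{c + B} = 3 - \frac{1}{B + c}$)
$n = 5$ ($n = 3 + 2 = 5$)
$P{\left(m \right)} = \left(-5 + m\right) \left(5 + m\right)$ ($P{\left(m \right)} = \left(m + 5\right) \left(\left(-2 - 3\right) + m\right) = \left(5 + m\right) \left(\left(-2 - 3\right) + m\right) = \left(5 + m\right) \left(-5 + m\right) = \left(-5 + m\right) \left(5 + m\right)$)
$P{\left(-4 \right)} b{\left(-9,-1 \right)} = \left(-25 + \left(-4\right)^{2}\right) \frac{-1 + 3 \left(-9\right) + 3 \left(-1\right)}{-9 - 1} = \left(-25 + 16\right) \frac{-1 - 27 - 3}{-10} = - 9 \left(\left(- \frac{1}{10}\right) \left(-31\right)\right) = \left(-9\right) \frac{31}{10} = - \frac{279}{10}$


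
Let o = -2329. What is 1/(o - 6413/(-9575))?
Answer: -9575/22293762 ≈ -0.00042949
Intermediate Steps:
1/(o - 6413/(-9575)) = 1/(-2329 - 6413/(-9575)) = 1/(-2329 - 6413*(-1/9575)) = 1/(-2329 + 6413/9575) = 1/(-22293762/9575) = -9575/22293762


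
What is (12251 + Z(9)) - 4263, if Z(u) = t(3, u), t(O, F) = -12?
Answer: 7976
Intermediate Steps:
Z(u) = -12
(12251 + Z(9)) - 4263 = (12251 - 12) - 4263 = 12239 - 4263 = 7976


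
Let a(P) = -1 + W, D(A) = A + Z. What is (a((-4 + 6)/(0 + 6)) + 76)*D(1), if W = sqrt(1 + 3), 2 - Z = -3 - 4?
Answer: 770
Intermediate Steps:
Z = 9 (Z = 2 - (-3 - 4) = 2 - 1*(-7) = 2 + 7 = 9)
W = 2 (W = sqrt(4) = 2)
D(A) = 9 + A (D(A) = A + 9 = 9 + A)
a(P) = 1 (a(P) = -1 + 2 = 1)
(a((-4 + 6)/(0 + 6)) + 76)*D(1) = (1 + 76)*(9 + 1) = 77*10 = 770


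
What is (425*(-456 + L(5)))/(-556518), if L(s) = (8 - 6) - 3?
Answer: 194225/556518 ≈ 0.34900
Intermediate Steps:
L(s) = -1 (L(s) = 2 - 3 = -1)
(425*(-456 + L(5)))/(-556518) = (425*(-456 - 1))/(-556518) = (425*(-457))*(-1/556518) = -194225*(-1/556518) = 194225/556518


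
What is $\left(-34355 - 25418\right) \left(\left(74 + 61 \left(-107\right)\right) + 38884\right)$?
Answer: $-1938498163$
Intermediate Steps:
$\left(-34355 - 25418\right) \left(\left(74 + 61 \left(-107\right)\right) + 38884\right) = - 59773 \left(\left(74 - 6527\right) + 38884\right) = - 59773 \left(-6453 + 38884\right) = \left(-59773\right) 32431 = -1938498163$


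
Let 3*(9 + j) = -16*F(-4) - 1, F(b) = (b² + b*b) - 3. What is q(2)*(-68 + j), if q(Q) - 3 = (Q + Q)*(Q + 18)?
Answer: -19256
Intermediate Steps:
F(b) = -3 + 2*b² (F(b) = (b² + b²) - 3 = 2*b² - 3 = -3 + 2*b²)
q(Q) = 3 + 2*Q*(18 + Q) (q(Q) = 3 + (Q + Q)*(Q + 18) = 3 + (2*Q)*(18 + Q) = 3 + 2*Q*(18 + Q))
j = -164 (j = -9 + (-16*(-3 + 2*(-4)²) - 1)/3 = -9 + (-16*(-3 + 2*16) - 1)/3 = -9 + (-16*(-3 + 32) - 1)/3 = -9 + (-16*29 - 1)/3 = -9 + (-464 - 1)/3 = -9 + (⅓)*(-465) = -9 - 155 = -164)
q(2)*(-68 + j) = (3 + 2*2² + 36*2)*(-68 - 164) = (3 + 2*4 + 72)*(-232) = (3 + 8 + 72)*(-232) = 83*(-232) = -19256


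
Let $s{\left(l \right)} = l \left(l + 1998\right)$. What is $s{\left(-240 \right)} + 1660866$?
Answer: $1238946$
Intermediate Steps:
$s{\left(l \right)} = l \left(1998 + l\right)$
$s{\left(-240 \right)} + 1660866 = - 240 \left(1998 - 240\right) + 1660866 = \left(-240\right) 1758 + 1660866 = -421920 + 1660866 = 1238946$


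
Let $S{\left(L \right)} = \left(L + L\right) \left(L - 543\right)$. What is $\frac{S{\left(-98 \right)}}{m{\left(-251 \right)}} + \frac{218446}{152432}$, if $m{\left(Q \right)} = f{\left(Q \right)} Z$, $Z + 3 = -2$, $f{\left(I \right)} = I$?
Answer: $\frac{9712548241}{95651080} \approx 101.54$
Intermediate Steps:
$S{\left(L \right)} = 2 L \left(-543 + L\right)$
$Z = -5$ ($Z = -3 - 2 = -5$)
$m{\left(Q \right)} = - 5 Q$ ($m{\left(Q \right)} = Q \left(-5\right) = - 5 Q$)
$\frac{S{\left(-98 \right)}}{m{\left(-251 \right)}} + \frac{218446}{152432} = \frac{2 \left(-98\right) \left(-543 - 98\right)}{\left(-5\right) \left(-251\right)} + \frac{218446}{152432} = \frac{2 \left(-98\right) \left(-641\right)}{1255} + 218446 \cdot \frac{1}{152432} = 125636 \cdot \frac{1}{1255} + \frac{109223}{76216} = \frac{125636}{1255} + \frac{109223}{76216} = \frac{9712548241}{95651080}$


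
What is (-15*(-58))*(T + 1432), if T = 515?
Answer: 1693890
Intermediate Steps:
(-15*(-58))*(T + 1432) = (-15*(-58))*(515 + 1432) = 870*1947 = 1693890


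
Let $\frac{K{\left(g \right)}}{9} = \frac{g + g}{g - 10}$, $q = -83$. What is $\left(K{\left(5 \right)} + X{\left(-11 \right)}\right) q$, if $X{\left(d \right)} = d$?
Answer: $2407$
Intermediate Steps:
$K{\left(g \right)} = \frac{18 g}{-10 + g}$ ($K{\left(g \right)} = 9 \frac{g + g}{g - 10} = 9 \frac{2 g}{-10 + g} = \frac{18 g}{-10 + g}$)
$\left(K{\left(5 \right)} + X{\left(-11 \right)}\right) q = \left(18 \cdot 5 \frac{1}{-10 + 5} - 11\right) \left(-83\right) = \left(18 \cdot 5 \frac{1}{-5} - 11\right) \left(-83\right) = \left(18 \cdot 5 \left(- \frac{1}{5}\right) - 11\right) \left(-83\right) = \left(-18 - 11\right) \left(-83\right) = \left(-29\right) \left(-83\right) = 2407$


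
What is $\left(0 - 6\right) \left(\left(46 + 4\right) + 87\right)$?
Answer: $-822$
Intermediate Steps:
$\left(0 - 6\right) \left(\left(46 + 4\right) + 87\right) = \left(0 - 6\right) \left(50 + 87\right) = \left(-6\right) 137 = -822$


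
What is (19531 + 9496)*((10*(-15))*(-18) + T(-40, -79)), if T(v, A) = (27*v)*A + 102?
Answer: 2557917294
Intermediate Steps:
T(v, A) = 102 + 27*A*v (T(v, A) = 27*A*v + 102 = 102 + 27*A*v)
(19531 + 9496)*((10*(-15))*(-18) + T(-40, -79)) = (19531 + 9496)*((10*(-15))*(-18) + (102 + 27*(-79)*(-40))) = 29027*(-150*(-18) + (102 + 85320)) = 29027*(2700 + 85422) = 29027*88122 = 2557917294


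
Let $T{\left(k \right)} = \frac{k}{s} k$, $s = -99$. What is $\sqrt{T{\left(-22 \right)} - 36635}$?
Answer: $\frac{i \sqrt{329759}}{3} \approx 191.42 i$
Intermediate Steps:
$T{\left(k \right)} = - \frac{k^{2}}{99}$ ($T{\left(k \right)} = \frac{k}{-99} k = k \left(- \frac{1}{99}\right) k = - \frac{k}{99} k = - \frac{k^{2}}{99}$)
$\sqrt{T{\left(-22 \right)} - 36635} = \sqrt{- \frac{\left(-22\right)^{2}}{99} - 36635} = \sqrt{\left(- \frac{1}{99}\right) 484 - 36635} = \sqrt{- \frac{44}{9} - 36635} = \sqrt{- \frac{329759}{9}} = \frac{i \sqrt{329759}}{3}$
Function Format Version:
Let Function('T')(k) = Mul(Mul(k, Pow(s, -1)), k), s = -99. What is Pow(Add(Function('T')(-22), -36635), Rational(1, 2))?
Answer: Mul(Rational(1, 3), I, Pow(329759, Rational(1, 2))) ≈ Mul(191.42, I)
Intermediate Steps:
Function('T')(k) = Mul(Rational(-1, 99), Pow(k, 2)) (Function('T')(k) = Mul(Mul(k, Pow(-99, -1)), k) = Mul(Mul(k, Rational(-1, 99)), k) = Mul(Mul(Rational(-1, 99), k), k) = Mul(Rational(-1, 99), Pow(k, 2)))
Pow(Add(Function('T')(-22), -36635), Rational(1, 2)) = Pow(Add(Mul(Rational(-1, 99), Pow(-22, 2)), -36635), Rational(1, 2)) = Pow(Add(Mul(Rational(-1, 99), 484), -36635), Rational(1, 2)) = Pow(Add(Rational(-44, 9), -36635), Rational(1, 2)) = Pow(Rational(-329759, 9), Rational(1, 2)) = Mul(Rational(1, 3), I, Pow(329759, Rational(1, 2)))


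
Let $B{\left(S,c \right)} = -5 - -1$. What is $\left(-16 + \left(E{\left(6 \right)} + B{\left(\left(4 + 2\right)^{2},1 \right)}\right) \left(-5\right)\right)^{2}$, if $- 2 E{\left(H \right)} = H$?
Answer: $361$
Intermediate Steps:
$B{\left(S,c \right)} = -4$ ($B{\left(S,c \right)} = -5 + 1 = -4$)
$E{\left(H \right)} = - \frac{H}{2}$
$\left(-16 + \left(E{\left(6 \right)} + B{\left(\left(4 + 2\right)^{2},1 \right)}\right) \left(-5\right)\right)^{2} = \left(-16 + \left(\left(- \frac{1}{2}\right) 6 - 4\right) \left(-5\right)\right)^{2} = \left(-16 + \left(-3 - 4\right) \left(-5\right)\right)^{2} = \left(-16 - -35\right)^{2} = \left(-16 + 35\right)^{2} = 19^{2} = 361$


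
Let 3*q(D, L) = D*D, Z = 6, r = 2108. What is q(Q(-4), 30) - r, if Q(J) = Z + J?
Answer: -6320/3 ≈ -2106.7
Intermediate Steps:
Q(J) = 6 + J
q(D, L) = D²/3 (q(D, L) = (D*D)/3 = D²/3)
q(Q(-4), 30) - r = (6 - 4)²/3 - 1*2108 = (⅓)*2² - 2108 = (⅓)*4 - 2108 = 4/3 - 2108 = -6320/3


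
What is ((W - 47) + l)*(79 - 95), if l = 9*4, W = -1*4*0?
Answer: 176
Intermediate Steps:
W = 0 (W = -4*0 = 0)
l = 36
((W - 47) + l)*(79 - 95) = ((0 - 47) + 36)*(79 - 95) = (-47 + 36)*(-16) = -11*(-16) = 176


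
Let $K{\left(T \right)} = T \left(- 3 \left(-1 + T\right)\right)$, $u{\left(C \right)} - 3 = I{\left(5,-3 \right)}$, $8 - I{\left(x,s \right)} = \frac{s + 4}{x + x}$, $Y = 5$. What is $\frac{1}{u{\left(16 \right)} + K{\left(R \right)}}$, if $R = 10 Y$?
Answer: $- \frac{10}{73391} \approx -0.00013626$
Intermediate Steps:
$I{\left(x,s \right)} = 8 - \frac{4 + s}{2 x}$ ($I{\left(x,s \right)} = 8 - \frac{s + 4}{x + x} = 8 - \frac{4 + s}{2 x}$)
$u{\left(C \right)} = \frac{109}{10}$ ($u{\left(C \right)} = 3 + \frac{-4 - -3 + 16 \cdot 5}{2 \cdot 5} = 3 + \frac{1}{2} \cdot \frac{1}{5} \left(-4 + 3 + 80\right) = 3 + \frac{1}{2} \cdot \frac{1}{5} \cdot 79 = 3 + \frac{79}{10} = \frac{109}{10}$)
$R = 50$ ($R = 10 \cdot 5 = 50$)
$K{\left(T \right)} = T \left(3 - 3 T\right)$
$\frac{1}{u{\left(16 \right)} + K{\left(R \right)}} = \frac{1}{\frac{109}{10} + 3 \cdot 50 \left(1 - 50\right)} = \frac{1}{\frac{109}{10} + 3 \cdot 50 \left(-49\right)} = \frac{1}{\frac{109}{10} - 7350} = \frac{1}{- \frac{73391}{10}} = - \frac{10}{73391}$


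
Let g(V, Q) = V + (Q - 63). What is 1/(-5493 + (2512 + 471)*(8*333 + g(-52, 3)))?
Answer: 1/7607123 ≈ 1.3146e-7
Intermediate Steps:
g(V, Q) = -63 + Q + V (g(V, Q) = V + (-63 + Q) = -63 + Q + V)
1/(-5493 + (2512 + 471)*(8*333 + g(-52, 3))) = 1/(-5493 + (2512 + 471)*(8*333 + (-63 + 3 - 52))) = 1/(-5493 + 2983*(2664 - 112)) = 1/(-5493 + 2983*2552) = 1/(-5493 + 7612616) = 1/7607123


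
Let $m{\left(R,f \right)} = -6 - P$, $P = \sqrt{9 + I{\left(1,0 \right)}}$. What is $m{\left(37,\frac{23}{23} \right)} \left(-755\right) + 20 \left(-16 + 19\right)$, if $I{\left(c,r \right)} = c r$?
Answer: $6855$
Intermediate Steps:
$P = 3$ ($P = \sqrt{9 + 1 \cdot 0} = \sqrt{9 + 0} = \sqrt{9} = 3$)
$m{\left(R,f \right)} = -9$ ($m{\left(R,f \right)} = -6 - 3 = -9$)
$m{\left(37,\frac{23}{23} \right)} \left(-755\right) + 20 \left(-16 + 19\right) = \left(-9\right) \left(-755\right) + 20 \left(-16 + 19\right) = 6795 + 20 \cdot 3 = 6795 + 60 = 6855$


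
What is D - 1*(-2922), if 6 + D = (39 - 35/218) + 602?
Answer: 775391/218 ≈ 3556.8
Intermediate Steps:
D = 138395/218 (D = -6 + ((39 - 35/218) + 602) = -6 + (8467/218 + 602) = -6 + 139703/218 = 138395/218 ≈ 634.84)
D - 1*(-2922) = 138395/218 - 1*(-2922) = 138395/218 + 2922 = 775391/218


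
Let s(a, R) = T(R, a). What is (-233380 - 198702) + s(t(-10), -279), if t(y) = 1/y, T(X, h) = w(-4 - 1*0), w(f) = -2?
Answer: -432084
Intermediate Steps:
T(X, h) = -2
s(a, R) = -2
(-233380 - 198702) + s(t(-10), -279) = (-233380 - 198702) - 2 = -432082 - 2 = -432084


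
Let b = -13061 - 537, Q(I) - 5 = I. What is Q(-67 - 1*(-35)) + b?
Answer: -13625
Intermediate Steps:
Q(I) = 5 + I
b = -13598
Q(-67 - 1*(-35)) + b = (5 + (-67 - 1*(-35))) - 13598 = (5 + (-67 + 35)) - 13598 = (5 - 32) - 13598 = -27 - 13598 = -13625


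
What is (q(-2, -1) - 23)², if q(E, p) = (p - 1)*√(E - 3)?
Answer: 509 + 92*I*√5 ≈ 509.0 + 205.72*I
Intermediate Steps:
q(E, p) = √(-3 + E)*(-1 + p) (q(E, p) = (-1 + p)*√(-3 + E) = √(-3 + E)*(-1 + p))
(q(-2, -1) - 23)² = (√(-3 - 2)*(-1 - 1) - 23)² = (√(-5)*(-2) - 23)² = ((I*√5)*(-2) - 23)² = (-2*I*√5 - 23)² = (-23 - 2*I*√5)²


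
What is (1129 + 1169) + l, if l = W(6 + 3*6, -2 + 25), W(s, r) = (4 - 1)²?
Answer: 2307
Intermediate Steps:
W(s, r) = 9 (W(s, r) = 3² = 9)
l = 9
(1129 + 1169) + l = (1129 + 1169) + 9 = 2298 + 9 = 2307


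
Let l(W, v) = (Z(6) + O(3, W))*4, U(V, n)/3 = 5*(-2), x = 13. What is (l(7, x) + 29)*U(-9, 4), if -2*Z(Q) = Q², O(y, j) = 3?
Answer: 930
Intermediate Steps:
U(V, n) = -30 (U(V, n) = 3*(5*(-2)) = 3*(-10) = -30)
Z(Q) = -Q²/2
l(W, v) = -60 (l(W, v) = (-½*6² + 3)*4 = (-½*36 + 3)*4 = (-18 + 3)*4 = -15*4 = -60)
(l(7, x) + 29)*U(-9, 4) = (-60 + 29)*(-30) = -31*(-30) = 930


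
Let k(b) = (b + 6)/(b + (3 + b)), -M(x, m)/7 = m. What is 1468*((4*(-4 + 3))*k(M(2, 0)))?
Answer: -11744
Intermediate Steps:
M(x, m) = -7*m
k(b) = (6 + b)/(3 + 2*b)
1468*((4*(-4 + 3))*k(M(2, 0))) = 1468*((4*(-4 + 3))*((6 - 7*0)/(3 + 2*(-7*0)))) = 1468*((4*(-1))*((6 + 0)/(3 + 2*0))) = 1468*(-4*6/(3 + 0)) = 1468*(-4*6/3) = 1468*(-4*2) = 1468*(-8) = -11744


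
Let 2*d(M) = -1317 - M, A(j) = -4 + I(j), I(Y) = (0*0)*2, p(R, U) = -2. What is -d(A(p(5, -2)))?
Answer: 1313/2 ≈ 656.50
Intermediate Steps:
I(Y) = 0 (I(Y) = 0*2 = 0)
A(j) = -4 (A(j) = -4 + 0 = -4)
d(M) = -1317/2 - M/2 (d(M) = (-1317 - M)/2 = -1317/2 - M/2)
-d(A(p(5, -2))) = -(-1317/2 - ½*(-4)) = -(-1317/2 + 2) = -1*(-1313/2) = 1313/2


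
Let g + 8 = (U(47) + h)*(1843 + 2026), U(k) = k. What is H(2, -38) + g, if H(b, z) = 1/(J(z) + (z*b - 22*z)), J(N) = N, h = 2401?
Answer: 6838281489/722 ≈ 9.4713e+6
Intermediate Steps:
H(b, z) = 1/(-21*z + b*z) (H(b, z) = 1/(z + (z*b - 22*z)) = 1/(z + (b*z - 22*z)) = 1/(z + (-22*z + b*z)) = 1/(-21*z + b*z))
g = 9471304 (g = -8 + (47 + 2401)*(1843 + 2026) = -8 + 2448*3869 = -8 + 9471312 = 9471304)
H(2, -38) + g = 1/((-38)*(-21 + 2)) + 9471304 = -1/38/(-19) + 9471304 = -1/38*(-1/19) + 9471304 = 1/722 + 9471304 = 6838281489/722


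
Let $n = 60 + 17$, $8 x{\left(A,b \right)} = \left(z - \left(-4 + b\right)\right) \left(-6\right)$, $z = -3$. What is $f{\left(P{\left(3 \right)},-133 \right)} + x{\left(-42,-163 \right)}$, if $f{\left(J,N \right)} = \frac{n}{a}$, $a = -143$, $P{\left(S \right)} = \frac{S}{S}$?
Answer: $- \frac{1606}{13} \approx -123.54$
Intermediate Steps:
$P{\left(S \right)} = 1$
$x{\left(A,b \right)} = - \frac{3}{4} + \frac{3 b}{4}$ ($x{\left(A,b \right)} = \frac{\left(-3 - \left(-4 + b\right)\right) \left(-6\right)}{8} = \frac{\left(1 - b\right) \left(-6\right)}{8} = \frac{-6 + 6 b}{8} = - \frac{3}{4} + \frac{3 b}{4}$)
$n = 77$
$f{\left(J,N \right)} = - \frac{7}{13}$ ($f{\left(J,N \right)} = \frac{77}{-143} = 77 \left(- \frac{1}{143}\right) = - \frac{7}{13}$)
$f{\left(P{\left(3 \right)},-133 \right)} + x{\left(-42,-163 \right)} = - \frac{7}{13} + \left(- \frac{3}{4} + \frac{3}{4} \left(-163\right)\right) = - \frac{7}{13} - 123 = - \frac{1606}{13}$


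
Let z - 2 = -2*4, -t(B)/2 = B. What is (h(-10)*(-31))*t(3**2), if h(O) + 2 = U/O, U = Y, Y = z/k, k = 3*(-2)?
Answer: -5859/5 ≈ -1171.8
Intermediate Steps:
t(B) = -2*B
z = -6 (z = 2 - 2*4 = 2 - 8 = -6)
k = -6
Y = 1 (Y = -6/(-6) = -6*(-1/6) = 1)
U = 1
h(O) = -2 + 1/O
(h(-10)*(-31))*t(3**2) = ((-2 + 1/(-10))*(-31))*(-2*3**2) = ((-2 - 1/10)*(-31))*(-2*9) = -21/10*(-31)*(-18) = (651/10)*(-18) = -5859/5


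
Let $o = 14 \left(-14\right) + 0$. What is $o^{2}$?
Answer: $38416$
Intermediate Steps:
$o = -196$ ($o = -196 + 0 = -196$)
$o^{2} = \left(-196\right)^{2} = 38416$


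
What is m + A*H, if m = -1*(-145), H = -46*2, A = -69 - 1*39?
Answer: 10081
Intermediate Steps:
A = -108 (A = -69 - 39 = -108)
H = -92
m = 145
m + A*H = 145 - 108*(-92) = 145 + 9936 = 10081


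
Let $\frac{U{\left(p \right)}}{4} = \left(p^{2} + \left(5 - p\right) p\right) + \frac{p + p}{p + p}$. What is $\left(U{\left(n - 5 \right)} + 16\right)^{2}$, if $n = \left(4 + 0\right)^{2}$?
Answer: $57600$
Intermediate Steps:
$n = 16$ ($n = 4^{2} = 16$)
$U{\left(p \right)} = 4 + 4 p^{2} + 4 p \left(5 - p\right)$ ($U{\left(p \right)} = 4 \left(\left(p^{2} + \left(5 - p\right) p\right) + \frac{p + p}{p + p}\right) = 4 \left(\left(p^{2} + p \left(5 - p\right)\right) + \frac{2 p}{2 p}\right) = 4 \left(\left(p^{2} + p \left(5 - p\right)\right) + 2 p \frac{1}{2 p}\right) = 4 \left(\left(p^{2} + p \left(5 - p\right)\right) + 1\right) = 4 \left(1 + p^{2} + p \left(5 - p\right)\right) = 4 + 4 p^{2} + 4 p \left(5 - p\right)$)
$\left(U{\left(n - 5 \right)} + 16\right)^{2} = \left(\left(4 + 20 \left(16 - 5\right)\right) + 16\right)^{2} = \left(\left(4 + 20 \cdot 11\right) + 16\right)^{2} = \left(\left(4 + 220\right) + 16\right)^{2} = \left(224 + 16\right)^{2} = 240^{2} = 57600$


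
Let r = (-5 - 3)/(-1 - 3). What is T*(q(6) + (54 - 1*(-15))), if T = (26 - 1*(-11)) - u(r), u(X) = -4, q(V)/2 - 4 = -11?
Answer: 2255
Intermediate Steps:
q(V) = -14 (q(V) = 8 + 2*(-11) = 8 - 22 = -14)
r = 2 (r = -8/(-4) = -8*(-1/4) = 2)
T = 41 (T = (26 - 1*(-11)) - 1*(-4) = (26 + 11) + 4 = 37 + 4 = 41)
T*(q(6) + (54 - 1*(-15))) = 41*(-14 + (54 - 1*(-15))) = 41*(-14 + (54 + 15)) = 41*(-14 + 69) = 41*55 = 2255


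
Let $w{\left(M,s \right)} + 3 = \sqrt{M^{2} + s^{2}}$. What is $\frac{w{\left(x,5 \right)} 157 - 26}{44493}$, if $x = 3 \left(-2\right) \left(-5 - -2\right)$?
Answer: $- \frac{497}{44493} + \frac{157 \sqrt{349}}{44493} \approx 0.05475$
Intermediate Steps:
$x = 18$ ($x = - 6 \left(-5 + 2\right) = \left(-6\right) \left(-3\right) = 18$)
$w{\left(M,s \right)} = -3 + \sqrt{M^{2} + s^{2}}$
$\frac{w{\left(x,5 \right)} 157 - 26}{44493} = \frac{\left(-3 + \sqrt{18^{2} + 5^{2}}\right) 157 - 26}{44493} = \left(\left(-3 + \sqrt{324 + 25}\right) 157 - 26\right) \frac{1}{44493} = \left(\left(-3 + \sqrt{349}\right) 157 - 26\right) \frac{1}{44493} = \left(\left(-471 + 157 \sqrt{349}\right) - 26\right) \frac{1}{44493} = \left(-497 + 157 \sqrt{349}\right) \frac{1}{44493} = - \frac{497}{44493} + \frac{157 \sqrt{349}}{44493}$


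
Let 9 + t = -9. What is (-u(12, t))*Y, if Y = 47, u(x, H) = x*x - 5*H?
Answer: -10998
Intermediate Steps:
t = -18 (t = -9 - 9 = -18)
u(x, H) = x² - 5*H
(-u(12, t))*Y = -(12² - 5*(-18))*47 = -(144 + 90)*47 = -1*234*47 = -234*47 = -10998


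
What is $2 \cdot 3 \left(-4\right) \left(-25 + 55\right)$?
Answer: $-720$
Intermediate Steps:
$2 \cdot 3 \left(-4\right) \left(-25 + 55\right) = 6 \left(-4\right) 30 = \left(-24\right) 30 = -720$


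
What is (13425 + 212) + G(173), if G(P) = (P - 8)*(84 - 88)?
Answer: 12977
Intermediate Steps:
G(P) = 32 - 4*P (G(P) = (-8 + P)*(-4) = 32 - 4*P)
(13425 + 212) + G(173) = (13425 + 212) + (32 - 4*173) = 13637 + (32 - 692) = 13637 - 660 = 12977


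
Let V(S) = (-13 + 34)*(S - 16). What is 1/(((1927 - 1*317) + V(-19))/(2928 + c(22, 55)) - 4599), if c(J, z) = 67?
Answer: -599/2754626 ≈ -0.00021745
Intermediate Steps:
V(S) = -336 + 21*S (V(S) = 21*(-16 + S) = -336 + 21*S)
1/(((1927 - 1*317) + V(-19))/(2928 + c(22, 55)) - 4599) = 1/(((1927 - 1*317) + (-336 + 21*(-19)))/(2928 + 67) - 4599) = 1/(((1927 - 317) + (-336 - 399))/2995 - 4599) = 1/((1610 - 735)*(1/2995) - 4599) = 1/(875*(1/2995) - 4599) = 1/(175/599 - 4599) = 1/(-2754626/599) = -599/2754626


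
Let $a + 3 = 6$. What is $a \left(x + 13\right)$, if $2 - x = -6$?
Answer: $63$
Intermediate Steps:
$a = 3$ ($a = -3 + 6 = 3$)
$x = 8$ ($x = 2 - -6 = 2 + 6 = 8$)
$a \left(x + 13\right) = 3 \left(8 + 13\right) = 3 \cdot 21 = 63$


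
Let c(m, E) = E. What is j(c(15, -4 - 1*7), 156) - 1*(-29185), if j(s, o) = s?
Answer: 29174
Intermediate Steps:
j(c(15, -4 - 1*7), 156) - 1*(-29185) = (-4 - 1*7) - 1*(-29185) = (-4 - 7) + 29185 = -11 + 29185 = 29174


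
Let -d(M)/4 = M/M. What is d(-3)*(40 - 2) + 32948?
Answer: 32796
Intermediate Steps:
d(M) = -4 (d(M) = -4*M/M = -4*1 = -4)
d(-3)*(40 - 2) + 32948 = -4*(40 - 2) + 32948 = -4*38 + 32948 = -152 + 32948 = 32796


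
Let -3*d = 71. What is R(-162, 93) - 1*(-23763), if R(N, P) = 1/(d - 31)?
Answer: 3897129/164 ≈ 23763.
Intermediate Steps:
d = -71/3 (d = -1/3*71 = -71/3 ≈ -23.667)
R(N, P) = -3/164 (R(N, P) = 1/(-71/3 - 31) = 1/(-164/3) = -3/164)
R(-162, 93) - 1*(-23763) = -3/164 - 1*(-23763) = -3/164 + 23763 = 3897129/164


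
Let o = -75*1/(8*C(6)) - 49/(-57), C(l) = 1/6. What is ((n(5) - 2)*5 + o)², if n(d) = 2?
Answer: 159491641/51984 ≈ 3068.1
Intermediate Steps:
C(l) = ⅙
o = -12629/228 (o = -75/((2*(⅙))*4) - 49/(-57) = -75/((⅓)*4) - 49*(-1/57) = -75/4/3 + 49/57 = -75*¾ + 49/57 = -225/4 + 49/57 = -12629/228 ≈ -55.390)
((n(5) - 2)*5 + o)² = ((2 - 2)*5 - 12629/228)² = (0*5 - 12629/228)² = (0 - 12629/228)² = (-12629/228)² = 159491641/51984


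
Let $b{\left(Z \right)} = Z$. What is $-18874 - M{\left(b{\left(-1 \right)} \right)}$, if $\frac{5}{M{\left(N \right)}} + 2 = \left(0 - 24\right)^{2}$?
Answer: $- \frac{10833681}{574} \approx -18874.0$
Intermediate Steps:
$M{\left(N \right)} = \frac{5}{574}$ ($M{\left(N \right)} = \frac{5}{-2 + \left(0 - 24\right)^{2}} = \frac{5}{-2 + \left(-24\right)^{2}} = \frac{5}{-2 + 576} = \frac{5}{574}$)
$-18874 - M{\left(b{\left(-1 \right)} \right)} = -18874 - \frac{5}{574} = - \frac{10833681}{574}$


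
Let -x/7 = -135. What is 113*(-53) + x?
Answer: -5044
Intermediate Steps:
x = 945 (x = -7*(-135) = 945)
113*(-53) + x = 113*(-53) + 945 = -5989 + 945 = -5044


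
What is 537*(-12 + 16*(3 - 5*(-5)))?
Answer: 234132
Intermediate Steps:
537*(-12 + 16*(3 - 5*(-5))) = 537*(-12 + 16*(3 + 25)) = 537*(-12 + 16*28) = 537*(-12 + 448) = 537*436 = 234132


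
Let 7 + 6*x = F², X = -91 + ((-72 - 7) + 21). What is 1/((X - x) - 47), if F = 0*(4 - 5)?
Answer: -6/1169 ≈ -0.0051326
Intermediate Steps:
X = -149 (X = -91 + (-79 + 21) = -91 - 58 = -149)
F = 0 (F = 0*(-1) = 0)
x = -7/6 (x = -7/6 + (⅙)*0² = -7/6 + (⅙)*0 = -7/6 + 0 = -7/6 ≈ -1.1667)
1/((X - x) - 47) = 1/((-149 - 1*(-7/6)) - 47) = 1/((-149 + 7/6) - 47) = 1/(-887/6 - 47) = 1/(-1169/6) = -6/1169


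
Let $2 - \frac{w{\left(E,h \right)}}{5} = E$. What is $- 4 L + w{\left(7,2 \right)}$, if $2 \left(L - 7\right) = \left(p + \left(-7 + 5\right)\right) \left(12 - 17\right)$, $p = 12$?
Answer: $47$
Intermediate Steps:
$w{\left(E,h \right)} = 10 - 5 E$
$L = -18$ ($L = 7 + \frac{\left(12 + \left(-7 + 5\right)\right) \left(12 - 17\right)}{2} = 7 + \frac{\left(12 - 2\right) \left(-5\right)}{2} = 7 + \frac{10 \left(-5\right)}{2} = 7 + \frac{1}{2} \left(-50\right) = 7 - 25 = -18$)
$- 4 L + w{\left(7,2 \right)} = \left(-4\right) \left(-18\right) + \left(10 - 35\right) = 72 + \left(10 - 35\right) = 72 - 25 = 47$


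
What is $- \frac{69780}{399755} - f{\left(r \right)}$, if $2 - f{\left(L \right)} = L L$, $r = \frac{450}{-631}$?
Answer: $- \frac{53033397638}{31833370111} \approx -1.666$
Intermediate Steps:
$r = - \frac{450}{631}$ ($r = 450 \left(- \frac{1}{631}\right) = - \frac{450}{631} \approx -0.71315$)
$f{\left(L \right)} = 2 - L^{2}$ ($f{\left(L \right)} = 2 - L L = 2 - L^{2}$)
$- \frac{69780}{399755} - f{\left(r \right)} = - \frac{69780}{399755} - \left(2 - \left(- \frac{450}{631}\right)^{2}\right) = \left(-69780\right) \frac{1}{399755} - \left(2 - \frac{202500}{398161}\right) = - \frac{13956}{79951} - \left(2 - \frac{202500}{398161}\right) = - \frac{13956}{79951} - \frac{593822}{398161} = - \frac{53033397638}{31833370111}$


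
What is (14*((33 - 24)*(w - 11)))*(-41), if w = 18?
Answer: -36162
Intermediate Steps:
(14*((33 - 24)*(w - 11)))*(-41) = (14*((33 - 24)*(18 - 11)))*(-41) = (14*(9*7))*(-41) = (14*63)*(-41) = 882*(-41) = -36162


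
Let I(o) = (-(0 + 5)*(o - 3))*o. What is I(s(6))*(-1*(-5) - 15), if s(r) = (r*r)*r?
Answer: 2300400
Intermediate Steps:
s(r) = r³ (s(r) = r²*r = r³)
I(o) = o*(15 - 5*o) (I(o) = (-5*(-3 + o))*o = (-(-15 + 5*o))*o = (15 - 5*o)*o = o*(15 - 5*o))
I(s(6))*(-1*(-5) - 15) = (5*6³*(3 - 1*6³))*(-1*(-5) - 15) = (5*216*(3 - 1*216))*(5 - 15) = (5*216*(3 - 216))*(-10) = (5*216*(-213))*(-10) = -230040*(-10) = 2300400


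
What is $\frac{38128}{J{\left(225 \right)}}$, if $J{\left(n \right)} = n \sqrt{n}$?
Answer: $\frac{38128}{3375} \approx 11.297$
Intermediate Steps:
$J{\left(n \right)} = n^{\frac{3}{2}}$
$\frac{38128}{J{\left(225 \right)}} = \frac{38128}{225^{\frac{3}{2}}} = \frac{38128}{3375}$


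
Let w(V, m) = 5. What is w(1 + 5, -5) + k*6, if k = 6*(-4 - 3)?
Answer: -247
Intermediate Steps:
k = -42 (k = 6*(-7) = -42)
w(1 + 5, -5) + k*6 = 5 - 42*6 = 5 - 252 = -247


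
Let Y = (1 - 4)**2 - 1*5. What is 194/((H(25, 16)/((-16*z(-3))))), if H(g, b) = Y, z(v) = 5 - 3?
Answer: -1552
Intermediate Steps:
z(v) = 2
Y = 4 (Y = (-3)**2 - 5 = 9 - 5 = 4)
H(g, b) = 4
194/((H(25, 16)/((-16*z(-3))))) = 194/((4/((-16*2)))) = 194/((4/(-32))) = 194/((4*(-1/32))) = 194/(-1/8) = 194*(-8) = -1552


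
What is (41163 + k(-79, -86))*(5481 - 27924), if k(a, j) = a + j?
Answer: -920118114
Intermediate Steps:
(41163 + k(-79, -86))*(5481 - 27924) = (41163 + (-79 - 86))*(5481 - 27924) = (41163 - 165)*(-22443) = 40998*(-22443) = -920118114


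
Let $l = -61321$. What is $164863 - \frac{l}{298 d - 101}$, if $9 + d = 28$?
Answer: $\frac{916864464}{5561} \approx 1.6487 \cdot 10^{5}$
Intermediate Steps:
$d = 19$ ($d = -9 + 28 = 19$)
$164863 - \frac{l}{298 d - 101} = 164863 - - \frac{61321}{298 \cdot 19 - 101} = 164863 - - \frac{61321}{5662 - 101} = 164863 - - \frac{61321}{5561} = 164863 + \frac{61321}{5561} = \frac{916864464}{5561}$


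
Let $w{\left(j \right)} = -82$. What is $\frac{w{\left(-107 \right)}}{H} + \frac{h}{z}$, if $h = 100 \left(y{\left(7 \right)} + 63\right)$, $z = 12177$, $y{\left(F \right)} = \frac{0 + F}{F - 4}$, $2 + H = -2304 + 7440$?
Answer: $\frac{48815429}{93775077} \approx 0.52056$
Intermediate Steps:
$H = 5134$ ($H = -2 + \left(-2304 + 7440\right) = -2 + 5136 = 5134$)
$y{\left(F \right)} = \frac{F}{-4 + F}$
$h = \frac{19600}{3}$ ($h = 100 \left(\frac{7}{-4 + 7} + 63\right) = 100 \left(\frac{7}{3} + 63\right) = 100 \cdot \frac{196}{3} = \frac{19600}{3} \approx 6533.3$)
$\frac{w{\left(-107 \right)}}{H} + \frac{h}{z} = - \frac{82}{5134} + \frac{19600}{3 \cdot 12177} = \left(-82\right) \frac{1}{5134} + \frac{19600}{3} \cdot \frac{1}{12177} = - \frac{41}{2567} + \frac{19600}{36531} = \frac{48815429}{93775077}$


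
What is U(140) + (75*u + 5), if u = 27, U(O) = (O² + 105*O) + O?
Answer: 36470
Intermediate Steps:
U(O) = O² + 106*O
U(140) + (75*u + 5) = 140*(106 + 140) + (75*27 + 5) = 140*246 + (2025 + 5) = 34440 + 2030 = 36470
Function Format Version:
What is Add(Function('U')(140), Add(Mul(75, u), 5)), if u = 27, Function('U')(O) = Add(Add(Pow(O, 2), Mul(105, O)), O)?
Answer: 36470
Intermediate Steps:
Function('U')(O) = Add(Pow(O, 2), Mul(106, O))
Add(Function('U')(140), Add(Mul(75, u), 5)) = Add(Mul(140, Add(106, 140)), Add(Mul(75, 27), 5)) = Add(Mul(140, 246), Add(2025, 5)) = Add(34440, 2030) = 36470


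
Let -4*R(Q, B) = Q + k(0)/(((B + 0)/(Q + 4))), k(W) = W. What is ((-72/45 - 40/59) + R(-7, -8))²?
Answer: 388129/1392400 ≈ 0.27875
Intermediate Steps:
R(Q, B) = -Q/4 (R(Q, B) = -(Q + 0/(((B + 0)/(Q + 4))))/4 = -(Q + 0/((B/(4 + Q))))/4 = -(Q + 0*((4 + Q)/B))/4 = -(Q + 0)/4 = -Q/4)
((-72/45 - 40/59) + R(-7, -8))² = ((-72/45 - 40/59) - ¼*(-7))² = ((-72*1/45 - 40*1/59) + 7/4)² = ((-8/5 - 40/59) + 7/4)² = (-672/295 + 7/4)² = (-623/1180)² = 388129/1392400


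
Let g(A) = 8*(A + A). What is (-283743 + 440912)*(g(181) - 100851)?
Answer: -15395489395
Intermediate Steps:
g(A) = 16*A (g(A) = 8*(2*A) = 16*A)
(-283743 + 440912)*(g(181) - 100851) = (-283743 + 440912)*(16*181 - 100851) = 157169*(2896 - 100851) = 157169*(-97955) = -15395489395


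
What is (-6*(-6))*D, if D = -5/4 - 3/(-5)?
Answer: -117/5 ≈ -23.400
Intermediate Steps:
D = -13/20 (D = -5*¼ - 3*(-⅕) = -5/4 + ⅗ = -13/20 ≈ -0.65000)
(-6*(-6))*D = -6*(-6)*(-13/20) = 36*(-13/20) = -117/5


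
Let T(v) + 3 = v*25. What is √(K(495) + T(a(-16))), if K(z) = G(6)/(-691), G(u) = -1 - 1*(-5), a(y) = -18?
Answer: 11*I*√1787617/691 ≈ 21.284*I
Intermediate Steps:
G(u) = 4 (G(u) = -1 + 5 = 4)
T(v) = -3 + 25*v (T(v) = -3 + v*25 = -3 + 25*v)
K(z) = -4/691 (K(z) = 4/(-691) = 4*(-1/691) = -4/691)
√(K(495) + T(a(-16))) = √(-4/691 + (-3 + 25*(-18))) = √(-4/691 + (-3 - 450)) = √(-4/691 - 453) = √(-313027/691) = 11*I*√1787617/691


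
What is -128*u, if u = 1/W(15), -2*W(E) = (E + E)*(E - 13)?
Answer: 64/15 ≈ 4.2667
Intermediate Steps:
W(E) = -E*(-13 + E) (W(E) = -(E + E)*(E - 13)/2 = -2*E*(-13 + E)/2 = -E*(-13 + E))
u = -1/30 (u = 1/(15*(13 - 1*15)) = 1/(15*(13 - 15)) = 1/(15*(-2)) = 1/(-30) = -1/30 ≈ -0.033333)
-128*u = -128*(-1/30) = 64/15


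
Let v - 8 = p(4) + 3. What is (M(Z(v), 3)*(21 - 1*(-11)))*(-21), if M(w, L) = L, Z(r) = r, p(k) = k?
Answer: -2016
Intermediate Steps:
v = 15 (v = 8 + (4 + 3) = 8 + 7 = 15)
(M(Z(v), 3)*(21 - 1*(-11)))*(-21) = (3*(21 - 1*(-11)))*(-21) = (3*(21 + 11))*(-21) = (3*32)*(-21) = 96*(-21) = -2016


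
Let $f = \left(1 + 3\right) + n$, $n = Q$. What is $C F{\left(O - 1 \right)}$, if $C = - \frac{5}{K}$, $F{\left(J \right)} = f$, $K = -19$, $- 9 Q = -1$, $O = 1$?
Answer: $\frac{185}{171} \approx 1.0819$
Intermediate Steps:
$Q = \frac{1}{9}$ ($Q = \left(- \frac{1}{9}\right) \left(-1\right) = \frac{1}{9} \approx 0.11111$)
$n = \frac{1}{9} \approx 0.11111$
$f = \frac{37}{9}$ ($f = \left(1 + 3\right) + \frac{1}{9} = 4 + \frac{1}{9} = \frac{37}{9} \approx 4.1111$)
$F{\left(J \right)} = \frac{37}{9}$
$C = \frac{5}{19}$ ($C = - \frac{5}{-19} = \left(-5\right) \left(- \frac{1}{19}\right) = \frac{5}{19} \approx 0.26316$)
$C F{\left(O - 1 \right)} = \frac{5}{19} \cdot \frac{37}{9} = \frac{185}{171}$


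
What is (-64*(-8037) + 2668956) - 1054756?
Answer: 2128568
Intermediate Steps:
(-64*(-8037) + 2668956) - 1054756 = (514368 + 2668956) - 1054756 = 3183324 - 1054756 = 2128568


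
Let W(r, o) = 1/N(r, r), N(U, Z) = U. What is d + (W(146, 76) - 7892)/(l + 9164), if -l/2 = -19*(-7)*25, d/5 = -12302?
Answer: -7526009557/122348 ≈ -61513.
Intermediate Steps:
d = -61510 (d = 5*(-12302) = -61510)
W(r, o) = 1/r
l = -6650 (l = -2*(-19*(-7))*25 = -266*25 = -2*3325 = -6650)
d + (W(146, 76) - 7892)/(l + 9164) = -61510 + (1/146 - 7892)/(-6650 + 9164) = -61510 + (1/146 - 7892)/2514 = -61510 - 1152231/146*1/2514 = -61510 - 384077/122348 = -7526009557/122348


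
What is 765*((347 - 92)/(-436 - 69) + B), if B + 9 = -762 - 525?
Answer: -100174455/101 ≈ -9.9183e+5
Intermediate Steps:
B = -1296 (B = -9 + (-762 - 525) = -9 - 1287 = -1296)
765*((347 - 92)/(-436 - 69) + B) = 765*((347 - 92)/(-436 - 69) - 1296) = 765*(255/(-505) - 1296) = 765*(255*(-1/505) - 1296) = 765*(-51/101 - 1296) = 765*(-130947/101) = -100174455/101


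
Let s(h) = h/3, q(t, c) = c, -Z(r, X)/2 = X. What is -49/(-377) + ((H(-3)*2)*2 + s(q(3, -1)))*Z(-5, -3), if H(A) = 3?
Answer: 26439/377 ≈ 70.130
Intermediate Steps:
Z(r, X) = -2*X
s(h) = h/3 (s(h) = h*(⅓) = h/3)
-49/(-377) + ((H(-3)*2)*2 + s(q(3, -1)))*Z(-5, -3) = -49/(-377) + ((3*2)*2 + (⅓)*(-1))*(-2*(-3)) = -49*(-1/377) + (6*2 - ⅓)*6 = 49/377 + (12 - ⅓)*6 = 49/377 + (35/3)*6 = 49/377 + 70 = 26439/377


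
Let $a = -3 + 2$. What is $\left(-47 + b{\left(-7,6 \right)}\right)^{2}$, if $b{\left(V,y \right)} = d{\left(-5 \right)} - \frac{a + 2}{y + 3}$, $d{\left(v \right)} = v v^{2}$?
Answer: $\frac{2399401}{81} \approx 29622.0$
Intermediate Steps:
$d{\left(v \right)} = v^{3}$
$a = -1$
$b{\left(V,y \right)} = -125 - \frac{1}{3 + y}$ ($b{\left(V,y \right)} = \left(-5\right)^{3} - \frac{-1 + 2}{y + 3} = -125 - 1 \frac{1}{3 + y} = -125 - \frac{1}{3 + y}$)
$\left(-47 + b{\left(-7,6 \right)}\right)^{2} = \left(-47 + \frac{-376 - 750}{3 + 6}\right)^{2} = \left(-47 + \frac{-376 - 750}{9}\right)^{2} = \left(-47 + \frac{1}{9} \left(-1126\right)\right)^{2} = \left(-47 - \frac{1126}{9}\right)^{2} = \left(- \frac{1549}{9}\right)^{2} = \frac{2399401}{81}$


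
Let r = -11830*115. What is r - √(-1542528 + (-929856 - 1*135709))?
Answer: -1360450 - I*√2608093 ≈ -1.3605e+6 - 1615.0*I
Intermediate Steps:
r = -1360450
r - √(-1542528 + (-929856 - 1*135709)) = -1360450 - √(-1542528 + (-929856 - 1*135709)) = -1360450 - √(-1542528 + (-929856 - 135709)) = -1360450 - √(-1542528 - 1065565) = -1360450 - √(-2608093) = -1360450 - I*√2608093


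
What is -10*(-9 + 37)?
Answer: -280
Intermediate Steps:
-10*(-9 + 37) = -10*28 = -280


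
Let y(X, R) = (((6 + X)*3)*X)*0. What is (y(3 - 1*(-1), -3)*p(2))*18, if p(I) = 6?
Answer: 0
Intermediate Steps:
y(X, R) = 0 (y(X, R) = ((18 + 3*X)*X)*0 = (X*(18 + 3*X))*0 = 0)
(y(3 - 1*(-1), -3)*p(2))*18 = (0*6)*18 = 0*18 = 0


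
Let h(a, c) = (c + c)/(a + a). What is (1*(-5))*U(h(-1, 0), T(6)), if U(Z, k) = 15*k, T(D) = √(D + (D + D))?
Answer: -225*√2 ≈ -318.20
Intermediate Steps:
h(a, c) = c/a (h(a, c) = (2*c)/((2*a)) = (2*c)*(1/(2*a)) = c/a)
T(D) = √3*√D (T(D) = √(D + 2*D) = √(3*D) = √3*√D)
(1*(-5))*U(h(-1, 0), T(6)) = (1*(-5))*(15*(√3*√6)) = -75*3*√2 = -225*√2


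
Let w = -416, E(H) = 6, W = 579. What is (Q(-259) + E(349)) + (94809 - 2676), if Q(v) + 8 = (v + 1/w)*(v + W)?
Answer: 120253/13 ≈ 9250.2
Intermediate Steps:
Q(v) = -8 + (579 + v)*(-1/416 + v) (Q(v) = -8 + (v + 1/(-416))*(v + 579) = -8 + (v - 1/416)*(579 + v) = -8 + (-1/416 + v)*(579 + v) = -8 + (579 + v)*(-1/416 + v))
(Q(-259) + E(349)) + (94809 - 2676) = ((-3907/416 + (-259)² + (240863/416)*(-259)) + 6) + (94809 - 2676) = ((-3907/416 + 67081 - 62383517/416) + 6) + 92133 = (-1077554/13 + 6) + 92133 = -1077476/13 + 92133 = 120253/13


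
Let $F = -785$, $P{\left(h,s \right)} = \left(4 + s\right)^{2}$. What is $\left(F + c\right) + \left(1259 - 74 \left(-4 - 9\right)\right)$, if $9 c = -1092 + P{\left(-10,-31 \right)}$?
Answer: $\frac{4187}{3} \approx 1395.7$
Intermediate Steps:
$c = - \frac{121}{3}$ ($c = \frac{-1092 + \left(4 - 31\right)^{2}}{9} = \frac{-1092 + \left(-27\right)^{2}}{9} = \frac{-1092 + 729}{9} = \frac{1}{9} \left(-363\right) = - \frac{121}{3} \approx -40.333$)
$\left(F + c\right) + \left(1259 - 74 \left(-4 - 9\right)\right) = \left(-785 - \frac{121}{3}\right) + \left(1259 - 74 \left(-4 - 9\right)\right) = - \frac{2476}{3} + \left(1259 - 74 \left(-4 - 9\right)\right) = - \frac{2476}{3} + \left(1259 - 74 \left(-13\right)\right) = - \frac{2476}{3} + \left(1259 - -962\right) = - \frac{2476}{3} + \left(1259 + 962\right) = - \frac{2476}{3} + 2221 = \frac{4187}{3}$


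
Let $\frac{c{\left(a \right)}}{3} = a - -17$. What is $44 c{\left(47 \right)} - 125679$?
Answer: $-117231$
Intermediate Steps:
$c{\left(a \right)} = 51 + 3 a$ ($c{\left(a \right)} = 3 \left(a - -17\right) = 3 \left(a + 17\right) = 3 \left(17 + a\right) = 51 + 3 a$)
$44 c{\left(47 \right)} - 125679 = 44 \left(51 + 3 \cdot 47\right) - 125679 = 44 \left(51 + 141\right) - 125679 = 44 \cdot 192 - 125679 = 8448 - 125679 = -117231$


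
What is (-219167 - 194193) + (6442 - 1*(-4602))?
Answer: -402316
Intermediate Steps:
(-219167 - 194193) + (6442 - 1*(-4602)) = -413360 + (6442 + 4602) = -413360 + 11044 = -402316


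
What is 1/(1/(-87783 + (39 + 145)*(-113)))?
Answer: -108575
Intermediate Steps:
1/(1/(-87783 + (39 + 145)*(-113))) = 1/(1/(-87783 + 184*(-113))) = 1/(1/(-87783 - 20792)) = 1/(1/(-108575)) = 1/(-1/108575) = -108575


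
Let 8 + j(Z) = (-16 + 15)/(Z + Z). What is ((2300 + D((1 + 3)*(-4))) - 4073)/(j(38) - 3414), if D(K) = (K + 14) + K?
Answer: 15124/28897 ≈ 0.52338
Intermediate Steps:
j(Z) = -8 - 1/(2*Z) (j(Z) = -8 + (-16 + 15)/(Z + Z) = -8 - 1/(2*Z))
D(K) = 14 + 2*K (D(K) = (14 + K) + K = 14 + 2*K)
((2300 + D((1 + 3)*(-4))) - 4073)/(j(38) - 3414) = ((2300 + (14 + 2*((1 + 3)*(-4)))) - 4073)/((-8 - ½/38) - 3414) = ((2300 + (14 + 2*(4*(-4)))) - 4073)/((-8 - ½*1/38) - 3414) = ((2300 + (14 + 2*(-16))) - 4073)/((-8 - 1/76) - 3414) = ((2300 + (14 - 32)) - 4073)/(-609/76 - 3414) = ((2300 - 18) - 4073)/(-260073/76) = (2282 - 4073)*(-76/260073) = -1791*(-76/260073) = 15124/28897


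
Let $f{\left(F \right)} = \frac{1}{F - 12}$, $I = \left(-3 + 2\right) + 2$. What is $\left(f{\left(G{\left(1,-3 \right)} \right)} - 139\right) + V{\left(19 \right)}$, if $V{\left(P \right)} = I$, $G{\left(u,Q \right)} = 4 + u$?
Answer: $- \frac{967}{7} \approx -138.14$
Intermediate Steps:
$I = 1$ ($I = -1 + 2 = 1$)
$f{\left(F \right)} = \frac{1}{-12 + F}$
$V{\left(P \right)} = 1$
$\left(f{\left(G{\left(1,-3 \right)} \right)} - 139\right) + V{\left(19 \right)} = \left(\frac{1}{-12 + \left(4 + 1\right)} - 139\right) + 1 = \left(\frac{1}{-12 + 5} - 139\right) + 1 = \left(\frac{1}{-7} - 139\right) + 1 = \left(- \frac{1}{7} - 139\right) + 1 = - \frac{974}{7} + 1 = - \frac{967}{7}$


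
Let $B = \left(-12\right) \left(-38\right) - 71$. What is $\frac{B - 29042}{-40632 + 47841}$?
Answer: $- \frac{28657}{7209} \approx -3.9752$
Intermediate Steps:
$B = 385$ ($B = 456 - 71 = 385$)
$\frac{B - 29042}{-40632 + 47841} = \frac{385 - 29042}{-40632 + 47841} = - \frac{28657}{7209}$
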